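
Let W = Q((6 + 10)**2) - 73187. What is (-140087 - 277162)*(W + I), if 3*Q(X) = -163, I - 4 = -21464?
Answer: 39514036632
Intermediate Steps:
I = -21460 (I = 4 - 21464 = -21460)
Q(X) = -163/3 (Q(X) = (1/3)*(-163) = -163/3)
W = -219724/3 (W = -163/3 - 73187 = -219724/3 ≈ -73241.)
(-140087 - 277162)*(W + I) = (-140087 - 277162)*(-219724/3 - 21460) = -417249*(-284104/3) = 39514036632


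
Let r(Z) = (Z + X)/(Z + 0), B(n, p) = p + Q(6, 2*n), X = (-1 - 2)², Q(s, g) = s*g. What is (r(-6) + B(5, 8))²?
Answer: 18225/4 ≈ 4556.3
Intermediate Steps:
Q(s, g) = g*s
X = 9 (X = (-3)² = 9)
B(n, p) = p + 12*n (B(n, p) = p + (2*n)*6 = p + 12*n)
r(Z) = (9 + Z)/Z (r(Z) = (Z + 9)/(Z + 0) = (9 + Z)/Z)
(r(-6) + B(5, 8))² = ((9 - 6)/(-6) + (8 + 12*5))² = (-⅙*3 + (8 + 60))² = (-½ + 68)² = (135/2)² = 18225/4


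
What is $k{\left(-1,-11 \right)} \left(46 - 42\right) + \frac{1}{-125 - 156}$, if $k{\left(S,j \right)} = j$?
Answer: $- \frac{12365}{281} \approx -44.004$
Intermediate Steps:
$k{\left(-1,-11 \right)} \left(46 - 42\right) + \frac{1}{-125 - 156} = - 11 \left(46 - 42\right) + \frac{1}{-125 - 156} = \left(-11\right) 4 + \frac{1}{-281} = -44 - \frac{1}{281} = - \frac{12365}{281}$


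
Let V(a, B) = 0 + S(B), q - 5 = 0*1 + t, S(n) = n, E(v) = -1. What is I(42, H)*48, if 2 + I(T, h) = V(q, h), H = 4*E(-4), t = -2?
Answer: -288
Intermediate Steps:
q = 3 (q = 5 + (0*1 - 2) = 5 + (0 - 2) = 5 - 2 = 3)
H = -4 (H = 4*(-1) = -4)
V(a, B) = B (V(a, B) = 0 + B = B)
I(T, h) = -2 + h
I(42, H)*48 = (-2 - 4)*48 = -6*48 = -288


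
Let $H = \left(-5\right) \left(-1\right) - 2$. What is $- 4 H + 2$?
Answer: $-10$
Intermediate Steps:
$H = 3$ ($H = 5 - 2 = 3$)
$- 4 H + 2 = \left(-4\right) 3 + 2 = -12 + 2 = -10$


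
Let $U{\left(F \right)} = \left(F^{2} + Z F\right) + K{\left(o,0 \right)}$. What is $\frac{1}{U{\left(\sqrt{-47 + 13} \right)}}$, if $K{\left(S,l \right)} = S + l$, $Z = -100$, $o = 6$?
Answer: $\frac{i}{4 \left(- 7 i + 25 \sqrt{34}\right)} \approx -8.2163 \cdot 10^{-5} + 0.001711 i$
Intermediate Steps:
$U{\left(F \right)} = 6 + F^{2} - 100 F$ ($U{\left(F \right)} = \left(F^{2} - 100 F\right) + \left(6 + 0\right) = \left(F^{2} - 100 F\right) + 6 = 6 + F^{2} - 100 F$)
$\frac{1}{U{\left(\sqrt{-47 + 13} \right)}} = \frac{1}{6 + \left(\sqrt{-47 + 13}\right)^{2} - 100 \sqrt{-47 + 13}} = \frac{1}{6 + \left(\sqrt{-34}\right)^{2} - 100 \sqrt{-34}} = \frac{1}{6 + \left(i \sqrt{34}\right)^{2} - 100 i \sqrt{34}} = \frac{1}{6 - 34 - 100 i \sqrt{34}} = \frac{1}{-28 - 100 i \sqrt{34}}$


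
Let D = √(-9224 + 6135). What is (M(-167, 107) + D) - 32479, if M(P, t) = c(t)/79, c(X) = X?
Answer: -2565734/79 + I*√3089 ≈ -32478.0 + 55.579*I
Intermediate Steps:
D = I*√3089 (D = √(-3089) = I*√3089 ≈ 55.579*I)
M(P, t) = t/79
(M(-167, 107) + D) - 32479 = ((1/79)*107 + I*√3089) - 32479 = (107/79 + I*√3089) - 32479 = -2565734/79 + I*√3089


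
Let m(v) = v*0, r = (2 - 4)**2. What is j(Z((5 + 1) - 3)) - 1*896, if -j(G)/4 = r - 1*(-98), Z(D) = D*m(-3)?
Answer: -1304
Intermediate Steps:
r = 4 (r = (-2)**2 = 4)
m(v) = 0
Z(D) = 0 (Z(D) = D*0 = 0)
j(G) = -408 (j(G) = -4*(4 - 1*(-98)) = -4*(4 + 98) = -4*102 = -408)
j(Z((5 + 1) - 3)) - 1*896 = -408 - 1*896 = -408 - 896 = -1304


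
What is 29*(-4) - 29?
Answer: -145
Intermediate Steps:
29*(-4) - 29 = -116 - 29 = -145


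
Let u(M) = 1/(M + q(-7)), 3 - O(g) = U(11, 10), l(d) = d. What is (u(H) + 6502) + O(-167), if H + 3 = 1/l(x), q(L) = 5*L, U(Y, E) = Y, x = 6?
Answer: 1474132/227 ≈ 6494.0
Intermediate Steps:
O(g) = -8 (O(g) = 3 - 1*11 = 3 - 11 = -8)
H = -17/6 (H = -3 + 1/6 = -3 + ⅙ = -17/6 ≈ -2.8333)
u(M) = 1/(-35 + M) (u(M) = 1/(M + 5*(-7)) = 1/(M - 35) = 1/(-35 + M))
(u(H) + 6502) + O(-167) = (1/(-35 - 17/6) + 6502) - 8 = (1/(-227/6) + 6502) - 8 = (-6/227 + 6502) - 8 = 1475948/227 - 8 = 1474132/227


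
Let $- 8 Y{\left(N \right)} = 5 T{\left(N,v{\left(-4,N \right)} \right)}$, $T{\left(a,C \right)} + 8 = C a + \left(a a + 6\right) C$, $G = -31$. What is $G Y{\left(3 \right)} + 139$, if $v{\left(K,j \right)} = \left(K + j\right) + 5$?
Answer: $1379$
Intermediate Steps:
$v{\left(K,j \right)} = 5 + K + j$
$T{\left(a,C \right)} = -8 + C a + C \left(6 + a^{2}\right)$ ($T{\left(a,C \right)} = -8 + \left(C a + \left(a a + 6\right) C\right) = -8 + \left(C a + \left(a^{2} + 6\right) C\right) = -8 + \left(C a + \left(6 + a^{2}\right) C\right) = -8 + \left(C a + C \left(6 + a^{2}\right)\right) = -8 + C a + C \left(6 + a^{2}\right)$)
$Y{\left(N \right)} = \frac{5}{4} - \frac{15 N}{4} - \frac{5 N \left(1 + N\right)}{8} - \frac{5 N^{2} \left(1 + N\right)}{8}$ ($Y{\left(N \right)} = - \frac{5 \left(-8 + 6 \left(5 - 4 + N\right) + \left(5 - 4 + N\right) N + \left(5 - 4 + N\right) N^{2}\right)}{8} = - \frac{5 \left(-8 + 6 \left(1 + N\right) + \left(1 + N\right) N + \left(1 + N\right) N^{2}\right)}{8} = - \frac{5 \left(-8 + \left(6 + 6 N\right) + N \left(1 + N\right) + N^{2} \left(1 + N\right)\right)}{8} = - \frac{5 \left(-2 + 6 N + N \left(1 + N\right) + N^{2} \left(1 + N\right)\right)}{8} = - \frac{-10 + 30 N + 5 N \left(1 + N\right) + 5 N^{2} \left(1 + N\right)}{8} = \frac{5}{4} - \frac{15 N}{4} - \frac{5 N \left(1 + N\right)}{8} - \frac{5 N^{2} \left(1 + N\right)}{8}$)
$G Y{\left(3 \right)} + 139 = - 31 \left(\frac{5}{4} - \frac{105}{8} - \frac{5 \cdot 3^{2}}{4} - \frac{5 \cdot 3^{3}}{8}\right) + 139 = - 31 \left(\frac{5}{4} - \frac{105}{8} - \frac{45}{4} - \frac{135}{8}\right) + 139 = \left(-31\right) \left(-40\right) + 139 = 1240 + 139 = 1379$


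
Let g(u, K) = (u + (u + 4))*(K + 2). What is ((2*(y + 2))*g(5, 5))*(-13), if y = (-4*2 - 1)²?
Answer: -211484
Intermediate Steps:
g(u, K) = (2 + K)*(4 + 2*u) (g(u, K) = (u + (4 + u))*(2 + K) = (4 + 2*u)*(2 + K) = (2 + K)*(4 + 2*u))
y = 81 (y = (-8 - 1)² = (-9)² = 81)
((2*(y + 2))*g(5, 5))*(-13) = ((2*(81 + 2))*(8 + 4*5 + 4*5 + 2*5*5))*(-13) = ((2*83)*(8 + 20 + 20 + 50))*(-13) = (166*98)*(-13) = 16268*(-13) = -211484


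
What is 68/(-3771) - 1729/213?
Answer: -2178181/267741 ≈ -8.1354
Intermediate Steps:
68/(-3771) - 1729/213 = 68*(-1/3771) - 1729*1/213 = -68/3771 - 1729/213 = -2178181/267741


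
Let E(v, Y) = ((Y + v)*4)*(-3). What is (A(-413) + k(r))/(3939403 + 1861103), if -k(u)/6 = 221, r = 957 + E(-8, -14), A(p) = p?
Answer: -1739/5800506 ≈ -0.00029980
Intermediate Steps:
E(v, Y) = -12*Y - 12*v (E(v, Y) = (4*Y + 4*v)*(-3) = -12*Y - 12*v)
r = 1221 (r = 957 + (-12*(-14) - 12*(-8)) = 957 + (168 + 96) = 957 + 264 = 1221)
k(u) = -1326 (k(u) = -6*221 = -1326)
(A(-413) + k(r))/(3939403 + 1861103) = (-413 - 1326)/(3939403 + 1861103) = -1739/5800506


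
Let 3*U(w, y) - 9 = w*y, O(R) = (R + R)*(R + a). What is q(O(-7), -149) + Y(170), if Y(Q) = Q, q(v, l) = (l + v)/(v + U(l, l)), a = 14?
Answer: 3724979/21916 ≈ 169.97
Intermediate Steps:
O(R) = 2*R*(14 + R) (O(R) = (R + R)*(R + 14) = (2*R)*(14 + R) = 2*R*(14 + R))
U(w, y) = 3 + w*y/3 (U(w, y) = 3 + (w*y)/3 = 3 + w*y/3)
q(v, l) = (l + v)/(3 + v + l²/3) (q(v, l) = (l + v)/(v + (3 + l*l/3)) = (l + v)/(v + (3 + l²/3)) = (l + v)/(3 + v + l²/3))
q(O(-7), -149) + Y(170) = 3*(-149 + 2*(-7)*(14 - 7))/(9 + (-149)² + 3*(2*(-7)*(14 - 7))) + 170 = 3*(-149 + 2*(-7)*7)/(9 + 22201 + 3*(2*(-7)*7)) + 170 = 3*(-149 - 98)/(9 + 22201 + 3*(-98)) + 170 = 3*(-247)/(9 + 22201 - 294) + 170 = 3*(-247)/21916 + 170 = 3*(1/21916)*(-247) + 170 = -741/21916 + 170 = 3724979/21916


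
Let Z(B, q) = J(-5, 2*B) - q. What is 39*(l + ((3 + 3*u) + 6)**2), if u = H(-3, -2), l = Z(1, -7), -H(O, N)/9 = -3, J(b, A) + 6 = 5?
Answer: 316134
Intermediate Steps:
J(b, A) = -1 (J(b, A) = -6 + 5 = -1)
Z(B, q) = -1 - q
H(O, N) = 27 (H(O, N) = -9*(-3) = 27)
l = 6 (l = -1 - 1*(-7) = -1 + 7 = 6)
u = 27
39*(l + ((3 + 3*u) + 6)**2) = 39*(6 + ((3 + 3*27) + 6)**2) = 39*(6 + ((3 + 81) + 6)**2) = 39*(6 + (84 + 6)**2) = 39*(6 + 90**2) = 39*(6 + 8100) = 39*8106 = 316134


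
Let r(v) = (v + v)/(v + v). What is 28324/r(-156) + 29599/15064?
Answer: 426702335/15064 ≈ 28326.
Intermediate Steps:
r(v) = 1 (r(v) = (2*v)/((2*v)) = (2*v)*(1/(2*v)) = 1)
28324/r(-156) + 29599/15064 = 28324/1 + 29599/15064 = 28324*1 + 29599*(1/15064) = 28324 + 29599/15064 = 426702335/15064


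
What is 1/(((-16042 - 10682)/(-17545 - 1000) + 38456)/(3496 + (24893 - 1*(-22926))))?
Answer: 951636675/713193244 ≈ 1.3343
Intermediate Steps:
1/(((-16042 - 10682)/(-17545 - 1000) + 38456)/(3496 + (24893 - 1*(-22926)))) = 1/((-26724/(-18545) + 38456)/(3496 + (24893 + 22926))) = 1/((-26724*(-1/18545) + 38456)/(3496 + 47819)) = 1/((26724/18545 + 38456)/51315) = 1/((713193244/18545)*(1/51315)) = 1/(713193244/951636675) = 951636675/713193244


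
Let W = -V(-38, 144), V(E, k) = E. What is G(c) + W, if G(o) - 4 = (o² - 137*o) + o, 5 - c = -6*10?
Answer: -4573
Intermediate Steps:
c = 65 (c = 5 - (-6)*10 = 5 - 1*(-60) = 5 + 60 = 65)
G(o) = 4 + o² - 136*o (G(o) = 4 + ((o² - 137*o) + o) = 4 + (o² - 136*o) = 4 + o² - 136*o)
W = 38 (W = -1*(-38) = 38)
G(c) + W = (4 + 65² - 136*65) + 38 = (4 + 4225 - 8840) + 38 = -4611 + 38 = -4573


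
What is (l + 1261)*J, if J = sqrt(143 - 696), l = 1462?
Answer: 2723*I*sqrt(553) ≈ 64034.0*I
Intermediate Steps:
J = I*sqrt(553) (J = sqrt(-553) = I*sqrt(553) ≈ 23.516*I)
(l + 1261)*J = (1462 + 1261)*(I*sqrt(553)) = 2723*(I*sqrt(553)) = 2723*I*sqrt(553)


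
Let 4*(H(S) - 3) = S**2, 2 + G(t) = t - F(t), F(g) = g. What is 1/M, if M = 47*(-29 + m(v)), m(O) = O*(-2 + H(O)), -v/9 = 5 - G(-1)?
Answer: -4/11769505 ≈ -3.3986e-7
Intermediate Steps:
G(t) = -2 (G(t) = -2 + (t - t) = -2 + 0 = -2)
H(S) = 3 + S**2/4
v = -63 (v = -9*(5 - 1*(-2)) = -9*(5 + 2) = -9*7 = -63)
m(O) = O*(1 + O**2/4) (m(O) = O*(-2 + (3 + O**2/4)) = O*(1 + O**2/4))
M = -11769505/4 (M = 47*(-29 + (-63 + (1/4)*(-63)**3)) = 47*(-29 + (-63 + (1/4)*(-250047))) = 47*(-29 + (-63 - 250047/4)) = 47*(-29 - 250299/4) = 47*(-250415/4) = -11769505/4 ≈ -2.9424e+6)
1/M = 1/(-11769505/4) = -4/11769505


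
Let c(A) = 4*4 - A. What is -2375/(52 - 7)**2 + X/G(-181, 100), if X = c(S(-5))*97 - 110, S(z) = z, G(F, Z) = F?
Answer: -173282/14661 ≈ -11.819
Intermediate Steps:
c(A) = 16 - A
X = 1927 (X = (16 - 1*(-5))*97 - 110 = (16 + 5)*97 - 110 = 21*97 - 110 = 2037 - 110 = 1927)
-2375/(52 - 7)**2 + X/G(-181, 100) = -2375/(52 - 7)**2 + 1927/(-181) = -2375/(45**2) + 1927*(-1/181) = -2375/2025 - 1927/181 = -2375*1/2025 - 1927/181 = -95/81 - 1927/181 = -173282/14661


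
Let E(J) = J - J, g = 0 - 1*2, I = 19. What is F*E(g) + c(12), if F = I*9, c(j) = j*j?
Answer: 144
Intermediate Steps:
c(j) = j²
F = 171 (F = 19*9 = 171)
g = -2 (g = 0 - 2 = -2)
E(J) = 0
F*E(g) + c(12) = 171*0 + 12² = 0 + 144 = 144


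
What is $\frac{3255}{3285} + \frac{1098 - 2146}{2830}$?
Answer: $\frac{192299}{309885} \approx 0.62055$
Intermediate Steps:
$\frac{3255}{3285} + \frac{1098 - 2146}{2830} = 3255 \cdot \frac{1}{3285} - \frac{524}{1415} = \frac{217}{219} - \frac{524}{1415} = \frac{192299}{309885}$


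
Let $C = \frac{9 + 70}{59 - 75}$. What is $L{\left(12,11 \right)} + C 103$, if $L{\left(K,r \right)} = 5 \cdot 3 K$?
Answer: $- \frac{5257}{16} \approx -328.56$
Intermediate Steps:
$C = - \frac{79}{16}$ ($C = \frac{79}{-16} = 79 \left(- \frac{1}{16}\right) = - \frac{79}{16} \approx -4.9375$)
$L{\left(K,r \right)} = 15 K$
$L{\left(12,11 \right)} + C 103 = 15 \cdot 12 - \frac{8137}{16} = 180 - \frac{8137}{16} = - \frac{5257}{16}$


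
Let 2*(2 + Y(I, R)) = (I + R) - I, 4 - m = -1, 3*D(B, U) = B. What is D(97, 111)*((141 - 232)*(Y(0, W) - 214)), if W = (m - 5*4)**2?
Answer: 609063/2 ≈ 3.0453e+5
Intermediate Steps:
D(B, U) = B/3
m = 5 (m = 4 - 1*(-1) = 4 + 1 = 5)
W = 225 (W = (5 - 5*4)**2 = (5 - 20)**2 = (-15)**2 = 225)
Y(I, R) = -2 + R/2 (Y(I, R) = -2 + ((I + R) - I)/2 = -2 + R/2)
D(97, 111)*((141 - 232)*(Y(0, W) - 214)) = ((1/3)*97)*((141 - 232)*((-2 + (1/2)*225) - 214)) = 97*(-91*((-2 + 225/2) - 214))/3 = 97*(-91*(221/2 - 214))/3 = 97*(-91*(-207/2))/3 = (97/3)*(18837/2) = 609063/2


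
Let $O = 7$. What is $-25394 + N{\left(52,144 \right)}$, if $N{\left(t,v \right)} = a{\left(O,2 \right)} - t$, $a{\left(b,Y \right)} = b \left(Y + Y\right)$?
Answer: $-25418$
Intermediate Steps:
$a{\left(b,Y \right)} = 2 Y b$ ($a{\left(b,Y \right)} = b 2 Y = 2 Y b$)
$N{\left(t,v \right)} = 28 - t$ ($N{\left(t,v \right)} = 2 \cdot 2 \cdot 7 - t = 28 - t$)
$-25394 + N{\left(52,144 \right)} = -25394 + \left(28 - 52\right) = -25394 - 24 = -25418$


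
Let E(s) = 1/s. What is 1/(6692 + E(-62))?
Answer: 62/414903 ≈ 0.00014943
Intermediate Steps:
1/(6692 + E(-62)) = 1/(6692 + 1/(-62)) = 1/(6692 - 1/62) = 1/(414903/62) = 62/414903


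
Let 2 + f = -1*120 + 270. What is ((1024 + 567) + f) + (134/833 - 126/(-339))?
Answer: 163740459/94129 ≈ 1739.5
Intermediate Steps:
f = 148 (f = -2 + (-1*120 + 270) = -2 + (-120 + 270) = -2 + 150 = 148)
((1024 + 567) + f) + (134/833 - 126/(-339)) = ((1024 + 567) + 148) + (134/833 - 126/(-339)) = (1591 + 148) + (134*(1/833) - 126*(-1/339)) = 1739 + (134/833 + 42/113) = 1739 + 50128/94129 = 163740459/94129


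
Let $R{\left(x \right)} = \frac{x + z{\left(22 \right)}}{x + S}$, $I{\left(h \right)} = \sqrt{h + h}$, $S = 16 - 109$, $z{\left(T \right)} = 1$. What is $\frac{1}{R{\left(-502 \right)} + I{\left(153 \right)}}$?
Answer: $- \frac{99365}{36026883} + \frac{354025 \sqrt{34}}{36026883} \approx 0.054541$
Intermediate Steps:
$S = -93$ ($S = 16 - 109 = -93$)
$I{\left(h \right)} = \sqrt{2} \sqrt{h}$ ($I{\left(h \right)} = \sqrt{2 h} = \sqrt{2} \sqrt{h}$)
$R{\left(x \right)} = \frac{1 + x}{-93 + x}$ ($R{\left(x \right)} = \frac{x + 1}{x - 93} = \frac{1 + x}{-93 + x}$)
$\frac{1}{R{\left(-502 \right)} + I{\left(153 \right)}} = \frac{1}{\frac{1 - 502}{-93 - 502} + \sqrt{2} \sqrt{153}} = \frac{1}{\frac{1}{-595} \left(-501\right) + \sqrt{2} \cdot 3 \sqrt{17}} = \frac{1}{\left(- \frac{1}{595}\right) \left(-501\right) + 3 \sqrt{34}} = \frac{1}{\frac{501}{595} + 3 \sqrt{34}}$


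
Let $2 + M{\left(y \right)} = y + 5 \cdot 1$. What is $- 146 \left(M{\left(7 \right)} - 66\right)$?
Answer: $8176$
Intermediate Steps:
$M{\left(y \right)} = 3 + y$ ($M{\left(y \right)} = -2 + \left(y + 5 \cdot 1\right) = -2 + \left(y + 5\right) = -2 + \left(5 + y\right) = 3 + y$)
$- 146 \left(M{\left(7 \right)} - 66\right) = - 146 \left(\left(3 + 7\right) - 66\right) = - 146 \left(10 - 66\right) = \left(-146\right) \left(-56\right) = 8176$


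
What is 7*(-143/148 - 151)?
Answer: -157437/148 ≈ -1063.8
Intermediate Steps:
7*(-143/148 - 151) = 7*(-22491/148) = -157437/148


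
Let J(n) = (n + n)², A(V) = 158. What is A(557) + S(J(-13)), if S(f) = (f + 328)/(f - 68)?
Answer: 24267/152 ≈ 159.65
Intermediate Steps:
J(n) = 4*n² (J(n) = (2*n)² = 4*n²)
S(f) = (328 + f)/(-68 + f)
A(557) + S(J(-13)) = 158 + (328 + 4*(-13)²)/(-68 + 4*(-13)²) = 158 + (328 + 4*169)/(-68 + 4*169) = 158 + (328 + 676)/(-68 + 676) = 158 + 1004/608 = 158 + (1/608)*1004 = 158 + 251/152 = 24267/152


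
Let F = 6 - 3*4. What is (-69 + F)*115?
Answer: -8625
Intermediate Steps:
F = -6 (F = 6 - 12 = -6)
(-69 + F)*115 = (-69 - 6)*115 = -75*115 = -8625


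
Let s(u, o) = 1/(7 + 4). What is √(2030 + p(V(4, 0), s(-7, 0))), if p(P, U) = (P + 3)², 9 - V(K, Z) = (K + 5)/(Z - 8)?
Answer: √140945/8 ≈ 46.928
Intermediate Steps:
s(u, o) = 1/11
V(K, Z) = 9 - (5 + K)/(-8 + Z) (V(K, Z) = 9 - (K + 5)/(Z - 8) = 9 - (5 + K)/(-8 + Z))
p(P, U) = (3 + P)²
√(2030 + p(V(4, 0), s(-7, 0))) = √(2030 + (3 + (-77 - 1*4 + 9*0)/(-8 + 0))²) = √(2030 + (3 + (-77 - 4 + 0)/(-8))²) = √(2030 + (3 - ⅛*(-81))²) = √(2030 + (3 + 81/8)²) = √(2030 + (105/8)²) = √(2030 + 11025/64) = √(140945/64) = √140945/8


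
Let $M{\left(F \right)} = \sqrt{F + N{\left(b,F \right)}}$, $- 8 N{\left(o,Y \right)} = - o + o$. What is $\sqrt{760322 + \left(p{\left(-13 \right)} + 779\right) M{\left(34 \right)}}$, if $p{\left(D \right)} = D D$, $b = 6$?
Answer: $\sqrt{760322 + 948 \sqrt{34}} \approx 875.13$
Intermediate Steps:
$N{\left(o,Y \right)} = 0$ ($N{\left(o,Y \right)} = - \frac{- o + o}{8} = \left(- \frac{1}{8}\right) 0 = 0$)
$M{\left(F \right)} = \sqrt{F}$ ($M{\left(F \right)} = \sqrt{F + 0} = \sqrt{F}$)
$p{\left(D \right)} = D^{2}$
$\sqrt{760322 + \left(p{\left(-13 \right)} + 779\right) M{\left(34 \right)}} = \sqrt{760322 + \left(\left(-13\right)^{2} + 779\right) \sqrt{34}} = \sqrt{760322 + \left(169 + 779\right) \sqrt{34}} = \sqrt{760322 + 948 \sqrt{34}}$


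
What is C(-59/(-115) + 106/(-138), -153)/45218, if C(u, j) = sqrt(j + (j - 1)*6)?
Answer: I*sqrt(1077)/45218 ≈ 0.00072577*I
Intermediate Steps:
C(u, j) = sqrt(-6 + 7*j) (C(u, j) = sqrt(j + (-1 + j)*6) = sqrt(j + (-6 + 6*j)) = sqrt(-6 + 7*j))
C(-59/(-115) + 106/(-138), -153)/45218 = sqrt(-6 + 7*(-153))/45218 = sqrt(-6 - 1071)*(1/45218) = sqrt(-1077)*(1/45218) = (I*sqrt(1077))*(1/45218) = I*sqrt(1077)/45218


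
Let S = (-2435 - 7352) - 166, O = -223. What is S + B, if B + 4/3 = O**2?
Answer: 119324/3 ≈ 39775.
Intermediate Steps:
B = 149183/3 (B = -4/3 + (-223)**2 = -4/3 + 49729 = 149183/3 ≈ 49728.)
S = -9953 (S = -9787 - 166 = -9953)
S + B = -9953 + 149183/3 = 119324/3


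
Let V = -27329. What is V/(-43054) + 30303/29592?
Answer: 117410285/70780776 ≈ 1.6588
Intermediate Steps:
V/(-43054) + 30303/29592 = -27329/(-43054) + 30303/29592 = -27329*(-1/43054) + 30303*(1/29592) = 27329/43054 + 3367/3288 = 117410285/70780776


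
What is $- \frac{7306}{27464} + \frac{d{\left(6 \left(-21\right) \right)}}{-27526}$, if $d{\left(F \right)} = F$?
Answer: $- \frac{49411123}{188993516} \approx -0.26144$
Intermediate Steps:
$- \frac{7306}{27464} + \frac{d{\left(6 \left(-21\right) \right)}}{-27526} = - \frac{7306}{27464} + \frac{6 \left(-21\right)}{-27526} = \left(-7306\right) \frac{1}{27464} - - \frac{63}{13763} = - \frac{3653}{13732} + \frac{63}{13763} = - \frac{49411123}{188993516}$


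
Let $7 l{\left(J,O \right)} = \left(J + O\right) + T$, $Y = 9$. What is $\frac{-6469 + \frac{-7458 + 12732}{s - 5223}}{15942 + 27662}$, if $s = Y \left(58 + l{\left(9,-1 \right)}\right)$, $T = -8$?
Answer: $- \frac{10138681}{68327468} \approx -0.14838$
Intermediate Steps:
$l{\left(J,O \right)} = - \frac{8}{7} + \frac{J}{7} + \frac{O}{7}$ ($l{\left(J,O \right)} = \frac{\left(J + O\right) - 8}{7} = \frac{-8 + J + O}{7} = - \frac{8}{7} + \frac{J}{7} + \frac{O}{7}$)
$s = 522$ ($s = 9 \left(58 + \left(- \frac{8}{7} + \frac{1}{7} \cdot 9 + \frac{1}{7} \left(-1\right)\right)\right) = 9 \left(58 - 0\right) = 9 \left(58 + 0\right) = 9 \cdot 58 = 522$)
$\frac{-6469 + \frac{-7458 + 12732}{s - 5223}}{15942 + 27662} = \frac{-6469 + \frac{-7458 + 12732}{522 - 5223}}{15942 + 27662} = \frac{-6469 + \frac{5274}{-4701}}{43604} = \left(-6469 + 5274 \left(- \frac{1}{4701}\right)\right) \frac{1}{43604} = \left(-6469 - \frac{1758}{1567}\right) \frac{1}{43604} = \left(- \frac{10138681}{1567}\right) \frac{1}{43604} = - \frac{10138681}{68327468}$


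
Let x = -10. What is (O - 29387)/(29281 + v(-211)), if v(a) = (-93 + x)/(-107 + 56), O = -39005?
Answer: -1743996/746717 ≈ -2.3356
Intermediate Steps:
v(a) = 103/51 (v(a) = (-93 - 10)/(-107 + 56) = -103/(-51) = -103*(-1/51) = 103/51)
(O - 29387)/(29281 + v(-211)) = (-39005 - 29387)/(29281 + 103/51) = -68392/1493434/51 = -68392*51/1493434 = -1743996/746717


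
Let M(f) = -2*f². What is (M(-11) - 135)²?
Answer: 142129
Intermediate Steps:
(M(-11) - 135)² = (-2*(-11)² - 135)² = (-2*121 - 135)² = (-242 - 135)² = (-377)² = 142129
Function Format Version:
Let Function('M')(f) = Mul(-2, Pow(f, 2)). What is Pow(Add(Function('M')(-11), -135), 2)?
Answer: 142129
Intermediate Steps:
Pow(Add(Function('M')(-11), -135), 2) = Pow(Add(Mul(-2, Pow(-11, 2)), -135), 2) = Pow(Add(Mul(-2, 121), -135), 2) = Pow(Add(-242, -135), 2) = Pow(-377, 2) = 142129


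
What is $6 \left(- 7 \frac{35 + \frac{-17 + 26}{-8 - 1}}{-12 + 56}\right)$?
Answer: $- \frac{357}{11} \approx -32.455$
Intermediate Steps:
$6 \left(- 7 \frac{35 + \frac{-17 + 26}{-8 - 1}}{-12 + 56}\right) = 6 \left(- 7 \frac{35 + \frac{9}{-9}}{44}\right) = 6 \left(- 7 \left(35 + 9 \left(- \frac{1}{9}\right)\right) \frac{1}{44}\right) = 6 \left(- 7 \left(35 - 1\right) \frac{1}{44}\right) = 6 \left(- 7 \cdot 34 \cdot \frac{1}{44}\right) = 6 \left(\left(-7\right) \frac{17}{22}\right) = 6 \left(- \frac{119}{22}\right) = - \frac{357}{11}$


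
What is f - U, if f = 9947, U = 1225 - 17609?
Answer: 26331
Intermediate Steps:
U = -16384
f - U = 9947 - 1*(-16384) = 9947 + 16384 = 26331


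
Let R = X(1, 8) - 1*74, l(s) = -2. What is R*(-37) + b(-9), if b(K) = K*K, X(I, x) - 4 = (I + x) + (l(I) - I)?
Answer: 2449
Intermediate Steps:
X(I, x) = 2 + x (X(I, x) = 4 + ((I + x) + (-2 - I)) = 4 + (-2 + x) = 2 + x)
R = -64 (R = (2 + 8) - 1*74 = 10 - 74 = -64)
b(K) = K²
R*(-37) + b(-9) = -64*(-37) + (-9)² = 2368 + 81 = 2449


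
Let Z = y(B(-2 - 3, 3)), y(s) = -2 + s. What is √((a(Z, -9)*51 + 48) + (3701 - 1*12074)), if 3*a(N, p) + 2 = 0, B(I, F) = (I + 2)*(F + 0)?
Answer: I*√8359 ≈ 91.428*I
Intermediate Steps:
B(I, F) = F*(2 + I) (B(I, F) = (2 + I)*F = F*(2 + I))
Z = -11 (Z = -2 + 3*(2 + (-2 - 3)) = -2 + 3*(2 - 5) = -2 + 3*(-3) = -2 - 9 = -11)
a(N, p) = -⅔ (a(N, p) = -⅔ + (⅓)*0 = -⅔ + 0 = -⅔)
√((a(Z, -9)*51 + 48) + (3701 - 1*12074)) = √((-⅔*51 + 48) + (3701 - 1*12074)) = √((-34 + 48) + (3701 - 12074)) = √(14 - 8373) = √(-8359) = I*√8359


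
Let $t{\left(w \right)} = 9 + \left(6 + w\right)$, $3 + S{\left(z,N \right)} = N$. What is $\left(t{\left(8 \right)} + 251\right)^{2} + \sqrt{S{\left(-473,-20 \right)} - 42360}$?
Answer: $75076 + i \sqrt{42383} \approx 75076.0 + 205.87 i$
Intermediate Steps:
$S{\left(z,N \right)} = -3 + N$
$t{\left(w \right)} = 15 + w$
$\left(t{\left(8 \right)} + 251\right)^{2} + \sqrt{S{\left(-473,-20 \right)} - 42360} = \left(\left(15 + 8\right) + 251\right)^{2} + \sqrt{\left(-3 - 20\right) - 42360} = \left(23 + 251\right)^{2} + \sqrt{-23 - 42360} = 274^{2} + \sqrt{-42383} = 75076 + i \sqrt{42383}$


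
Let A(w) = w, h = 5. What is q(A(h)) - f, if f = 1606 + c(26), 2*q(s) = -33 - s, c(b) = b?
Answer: -1651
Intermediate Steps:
q(s) = -33/2 - s/2 (q(s) = (-33 - s)/2 = -33/2 - s/2)
f = 1632 (f = 1606 + 26 = 1632)
q(A(h)) - f = (-33/2 - ½*5) - 1*1632 = (-33/2 - 5/2) - 1632 = -19 - 1632 = -1651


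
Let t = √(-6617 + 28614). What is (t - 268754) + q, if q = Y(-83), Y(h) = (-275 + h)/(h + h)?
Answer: -22306403/83 + √21997 ≈ -2.6860e+5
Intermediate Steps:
Y(h) = (-275 + h)/(2*h) (Y(h) = (-275 + h)/((2*h)) = (-275 + h)*(1/(2*h)) = (-275 + h)/(2*h))
q = 179/83 (q = (½)*(-275 - 83)/(-83) = (½)*(-1/83)*(-358) = 179/83 ≈ 2.1566)
t = √21997 ≈ 148.31
(t - 268754) + q = (√21997 - 268754) + 179/83 = (-268754 + √21997) + 179/83 = -22306403/83 + √21997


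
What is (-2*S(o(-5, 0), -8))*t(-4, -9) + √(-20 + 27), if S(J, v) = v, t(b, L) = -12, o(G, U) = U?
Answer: -192 + √7 ≈ -189.35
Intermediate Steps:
(-2*S(o(-5, 0), -8))*t(-4, -9) + √(-20 + 27) = -2*(-8)*(-12) + √(-20 + 27) = 16*(-12) + √7 = -192 + √7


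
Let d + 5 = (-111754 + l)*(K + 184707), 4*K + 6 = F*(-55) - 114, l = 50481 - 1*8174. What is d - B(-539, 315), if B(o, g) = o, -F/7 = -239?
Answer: -44910886635/4 ≈ -1.1228e+10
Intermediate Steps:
l = 42307 (l = 50481 - 8174 = 42307)
F = 1673 (F = -7*(-239) = 1673)
K = -92135/4 (K = -3/2 + (1673*(-55) - 114)/4 = -3/2 + (-92015 - 114)/4 = -3/2 + (¼)*(-92129) = -3/2 - 92129/4 = -92135/4 ≈ -23034.)
d = -44910888791/4 (d = -5 + (-111754 + 42307)*(-92135/4 + 184707) = -5 - 69447*646693/4 = -5 - 44910888771/4 = -44910888791/4 ≈ -1.1228e+10)
d - B(-539, 315) = -44910888791/4 - 1*(-539) = -44910888791/4 + 539 = -44910886635/4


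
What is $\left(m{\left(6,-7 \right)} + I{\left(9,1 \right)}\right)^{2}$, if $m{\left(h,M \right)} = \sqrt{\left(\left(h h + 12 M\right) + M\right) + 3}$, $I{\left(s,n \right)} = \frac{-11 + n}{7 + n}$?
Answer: $\frac{\left(-5 + 8 i \sqrt{13}\right)^{2}}{16} \approx -50.438 - 18.028 i$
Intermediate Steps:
$I{\left(s,n \right)} = \frac{-11 + n}{7 + n}$
$m{\left(h,M \right)} = \sqrt{3 + h^{2} + 13 M}$ ($m{\left(h,M \right)} = \sqrt{\left(\left(h^{2} + 12 M\right) + M\right) + 3} = \sqrt{\left(h^{2} + 13 M\right) + 3} = \sqrt{3 + h^{2} + 13 M}$)
$\left(m{\left(6,-7 \right)} + I{\left(9,1 \right)}\right)^{2} = \left(\sqrt{3 + 6^{2} + 13 \left(-7\right)} + \frac{-11 + 1}{7 + 1}\right)^{2} = \left(\sqrt{3 + 36 - 91} + \frac{1}{8} \left(-10\right)\right)^{2} = \left(\sqrt{-52} + \frac{1}{8} \left(-10\right)\right)^{2} = \left(2 i \sqrt{13} - \frac{5}{4}\right)^{2} = \left(- \frac{5}{4} + 2 i \sqrt{13}\right)^{2}$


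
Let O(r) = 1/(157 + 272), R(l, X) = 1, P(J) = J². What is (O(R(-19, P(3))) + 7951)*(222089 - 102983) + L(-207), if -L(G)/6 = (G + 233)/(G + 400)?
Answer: 2010506651844/2123 ≈ 9.4701e+8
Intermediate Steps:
O(r) = 1/429
L(G) = -6*(233 + G)/(400 + G) (L(G) = -6*(G + 233)/(G + 400) = -6*(233 + G)/(400 + G))
(O(R(-19, P(3))) + 7951)*(222089 - 102983) + L(-207) = (1/429 + 7951)*(222089 - 102983) + 6*(-233 - 1*(-207))/(400 - 207) = (3410980/429)*119106 + 6*(-233 + 207)/193 = 10417132920/11 + 6*(1/193)*(-26) = 10417132920/11 - 156/193 = 2010506651844/2123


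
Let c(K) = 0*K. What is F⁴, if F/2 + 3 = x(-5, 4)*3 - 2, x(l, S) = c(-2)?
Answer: 10000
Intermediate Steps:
c(K) = 0
x(l, S) = 0
F = -10 (F = -6 + 2*(0*3 - 2) = -6 + 2*(0 - 2) = -6 + 2*(-2) = -6 - 4 = -10)
F⁴ = (-10)⁴ = 10000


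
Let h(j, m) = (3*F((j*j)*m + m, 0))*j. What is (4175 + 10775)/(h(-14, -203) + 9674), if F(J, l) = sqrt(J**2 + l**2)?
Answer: -7475/834974 ≈ -0.0089524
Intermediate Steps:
h(j, m) = 3*j*sqrt((m + m*j**2)**2) (h(j, m) = (3*sqrt(((j*j)*m + m)**2 + 0**2))*j = (3*sqrt((j**2*m + m)**2 + 0))*j = (3*sqrt((m*j**2 + m)**2 + 0))*j = (3*sqrt((m + m*j**2)**2 + 0))*j = (3*sqrt((m + m*j**2)**2))*j = 3*j*sqrt((m + m*j**2)**2))
(4175 + 10775)/(h(-14, -203) + 9674) = (4175 + 10775)/(3*(-14)*sqrt((-203)**2*(1 + (-14)**2)**2) + 9674) = 14950/(3*(-14)*sqrt(41209*(1 + 196)**2) + 9674) = 14950/(3*(-14)*sqrt(41209*197**2) + 9674) = 14950/(3*(-14)*sqrt(41209*38809) + 9674) = 14950/(3*(-14)*sqrt(1599280081) + 9674) = 14950/(3*(-14)*39991 + 9674) = 14950/(-1679622 + 9674) = 14950/(-1669948) = 14950*(-1/1669948) = -7475/834974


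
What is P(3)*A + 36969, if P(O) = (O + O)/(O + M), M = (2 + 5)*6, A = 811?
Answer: 556157/15 ≈ 37077.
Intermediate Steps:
M = 42 (M = 7*6 = 42)
P(O) = 2*O/(42 + O) (P(O) = (O + O)/(O + 42) = (2*O)/(42 + O) = 2*O/(42 + O))
P(3)*A + 36969 = (2*3/(42 + 3))*811 + 36969 = (2*3/45)*811 + 36969 = (2*3*(1/45))*811 + 36969 = (2/15)*811 + 36969 = 1622/15 + 36969 = 556157/15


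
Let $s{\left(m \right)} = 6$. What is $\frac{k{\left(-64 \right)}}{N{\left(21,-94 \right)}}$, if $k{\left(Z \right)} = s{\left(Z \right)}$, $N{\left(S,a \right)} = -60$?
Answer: $- \frac{1}{10} \approx -0.1$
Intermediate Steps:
$k{\left(Z \right)} = 6$
$\frac{k{\left(-64 \right)}}{N{\left(21,-94 \right)}} = \frac{6}{-60} = 6 \left(- \frac{1}{60}\right) = - \frac{1}{10}$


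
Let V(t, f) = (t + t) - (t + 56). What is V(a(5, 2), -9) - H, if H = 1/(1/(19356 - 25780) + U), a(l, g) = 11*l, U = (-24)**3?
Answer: -88798953/88805377 ≈ -0.99993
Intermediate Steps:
U = -13824
V(t, f) = -56 + t (V(t, f) = 2*t - (56 + t) = 2*t + (-56 - t) = -56 + t)
H = -6424/88805377 (H = 1/(1/(19356 - 25780) - 13824) = 1/(1/(-6424) - 13824) = 1/(-1/6424 - 13824) = 1/(-88805377/6424) = -6424/88805377 ≈ -7.2338e-5)
V(a(5, 2), -9) - H = (-56 + 11*5) - 1*(-6424/88805377) = (-56 + 55) + 6424/88805377 = -1 + 6424/88805377 = -88798953/88805377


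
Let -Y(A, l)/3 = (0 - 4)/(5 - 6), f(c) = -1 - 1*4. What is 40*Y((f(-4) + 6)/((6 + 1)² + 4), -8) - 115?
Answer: -595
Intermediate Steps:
f(c) = -5 (f(c) = -1 - 4 = -5)
Y(A, l) = -12 (Y(A, l) = -3*(0 - 4)/(5 - 6) = -(-12)/(-1) = -(-12)*(-1) = -3*4 = -12)
40*Y((f(-4) + 6)/((6 + 1)² + 4), -8) - 115 = 40*(-12) - 115 = -480 - 115 = -595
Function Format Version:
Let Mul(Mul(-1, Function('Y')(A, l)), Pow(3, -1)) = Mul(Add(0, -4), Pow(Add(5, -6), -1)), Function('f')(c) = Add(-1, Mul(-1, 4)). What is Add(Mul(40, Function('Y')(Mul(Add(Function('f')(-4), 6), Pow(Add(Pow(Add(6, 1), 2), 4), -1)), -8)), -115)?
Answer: -595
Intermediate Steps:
Function('f')(c) = -5 (Function('f')(c) = Add(-1, -4) = -5)
Function('Y')(A, l) = -12 (Function('Y')(A, l) = Mul(-3, Mul(Add(0, -4), Pow(Add(5, -6), -1))) = Mul(-3, Mul(-4, Pow(-1, -1))) = Mul(-3, Mul(-4, -1)) = Mul(-3, 4) = -12)
Add(Mul(40, Function('Y')(Mul(Add(Function('f')(-4), 6), Pow(Add(Pow(Add(6, 1), 2), 4), -1)), -8)), -115) = Add(Mul(40, -12), -115) = Add(-480, -115) = -595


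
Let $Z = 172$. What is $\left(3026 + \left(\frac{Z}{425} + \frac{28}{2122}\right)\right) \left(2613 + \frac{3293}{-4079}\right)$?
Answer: $\frac{14540928095383928}{1839323075} \approx 7.9056 \cdot 10^{6}$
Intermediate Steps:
$\left(3026 + \left(\frac{Z}{425} + \frac{28}{2122}\right)\right) \left(2613 + \frac{3293}{-4079}\right) = \left(3026 + \left(\frac{172}{425} + \frac{28}{2122}\right)\right) \left(2613 + \frac{3293}{-4079}\right) = \left(3026 + \left(172 \cdot \frac{1}{425} + 28 \cdot \frac{1}{2122}\right)\right) \left(2613 + 3293 \left(- \frac{1}{4079}\right)\right) = \left(3026 + \left(\frac{172}{425} + \frac{14}{1061}\right)\right) \left(2613 - \frac{3293}{4079}\right) = \left(3026 + \frac{188442}{450925}\right) \frac{10655134}{4079} = \frac{1364687492}{450925} \cdot \frac{10655134}{4079} = \frac{14540928095383928}{1839323075}$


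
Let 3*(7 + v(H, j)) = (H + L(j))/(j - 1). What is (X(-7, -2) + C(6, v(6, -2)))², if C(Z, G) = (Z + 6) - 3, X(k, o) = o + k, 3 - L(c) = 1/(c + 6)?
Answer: 0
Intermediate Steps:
L(c) = 3 - 1/(6 + c) (L(c) = 3 - 1/(c + 6) = 3 - 1/(6 + c))
X(k, o) = k + o
v(H, j) = -7 + (H + (17 + 3*j)/(6 + j))/(3*(-1 + j)) (v(H, j) = -7 + ((H + (17 + 3*j)/(6 + j))/(j - 1))/3 = -7 + ((H + (17 + 3*j)/(6 + j))/(-1 + j))/3 = -7 + (H + (17 + 3*j)/(6 + j))/(3*(-1 + j)))
C(Z, G) = 3 + Z (C(Z, G) = (6 + Z) - 3 = 3 + Z)
(X(-7, -2) + C(6, v(6, -2)))² = ((-7 - 2) + (3 + 6))² = (-9 + 9)² = 0² = 0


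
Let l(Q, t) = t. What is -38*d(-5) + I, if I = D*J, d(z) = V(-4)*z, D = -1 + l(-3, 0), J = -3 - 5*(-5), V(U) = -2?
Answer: -402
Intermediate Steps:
J = 22 (J = -3 + 25 = 22)
D = -1 (D = -1 + 0 = -1)
d(z) = -2*z
I = -22 (I = -1*22 = -22)
-38*d(-5) + I = -(-76)*(-5) - 22 = -38*10 - 22 = -380 - 22 = -402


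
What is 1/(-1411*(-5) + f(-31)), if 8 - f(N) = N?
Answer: 1/7094 ≈ 0.00014096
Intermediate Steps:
f(N) = 8 - N
1/(-1411*(-5) + f(-31)) = 1/(-1411*(-5) + (8 - 1*(-31))) = 1/(7055 + (8 + 31)) = 1/(7055 + 39) = 1/7094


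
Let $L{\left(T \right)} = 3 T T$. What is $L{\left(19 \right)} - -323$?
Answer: $1406$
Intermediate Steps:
$L{\left(T \right)} = 3 T^{2}$
$L{\left(19 \right)} - -323 = 3 \cdot 19^{2} - -323 = 3 \cdot 361 + 323 = 1083 + 323 = 1406$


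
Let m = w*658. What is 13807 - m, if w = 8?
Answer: 8543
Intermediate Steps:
m = 5264 (m = 8*658 = 5264)
13807 - m = 13807 - 1*5264 = 13807 - 5264 = 8543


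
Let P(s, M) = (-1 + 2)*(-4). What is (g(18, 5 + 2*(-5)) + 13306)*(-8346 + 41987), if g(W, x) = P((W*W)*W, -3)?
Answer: 447492582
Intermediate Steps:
P(s, M) = -4 (P(s, M) = 1*(-4) = -4)
g(W, x) = -4
(g(18, 5 + 2*(-5)) + 13306)*(-8346 + 41987) = (-4 + 13306)*(-8346 + 41987) = 13302*33641 = 447492582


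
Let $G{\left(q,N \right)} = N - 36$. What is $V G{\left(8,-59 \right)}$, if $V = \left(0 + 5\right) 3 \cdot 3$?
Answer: $-4275$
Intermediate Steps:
$G{\left(q,N \right)} = -36 + N$ ($G{\left(q,N \right)} = N - 36 = -36 + N$)
$V = 45$ ($V = 5 \cdot 3 \cdot 3 = 15 \cdot 3 = 45$)
$V G{\left(8,-59 \right)} = 45 \left(-36 - 59\right) = 45 \left(-95\right) = -4275$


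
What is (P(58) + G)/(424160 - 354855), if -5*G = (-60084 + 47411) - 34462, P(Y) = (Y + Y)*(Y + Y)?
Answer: 22883/69305 ≈ 0.33018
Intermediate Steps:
P(Y) = 4*Y² (P(Y) = (2*Y)*(2*Y) = 4*Y²)
G = 9427 (G = -((-60084 + 47411) - 34462)/5 = -(-12673 - 34462)/5 = -⅕*(-47135) = 9427)
(P(58) + G)/(424160 - 354855) = (4*58² + 9427)/(424160 - 354855) = (4*3364 + 9427)/69305 = (13456 + 9427)*(1/69305) = 22883*(1/69305) = 22883/69305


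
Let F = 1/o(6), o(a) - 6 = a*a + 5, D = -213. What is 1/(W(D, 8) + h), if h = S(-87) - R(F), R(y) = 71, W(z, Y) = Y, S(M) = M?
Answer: -1/150 ≈ -0.0066667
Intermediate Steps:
o(a) = 11 + a² (o(a) = 6 + (a*a + 5) = 6 + (a² + 5) = 6 + (5 + a²) = 11 + a²)
F = 1/47 (F = 1/(11 + 6²) = 1/(11 + 36) = 1/47 ≈ 0.021277)
h = -158 (h = -87 - 1*71 = -87 - 71 = -158)
1/(W(D, 8) + h) = 1/(8 - 158) = 1/(-150) = -1/150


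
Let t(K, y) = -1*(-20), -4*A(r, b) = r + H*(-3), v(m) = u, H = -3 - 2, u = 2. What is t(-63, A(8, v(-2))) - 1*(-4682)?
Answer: 4702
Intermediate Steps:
H = -5
v(m) = 2
A(r, b) = -15/4 - r/4 (A(r, b) = -(r - 5*(-3))/4 = -(r + 15)/4 = -(15 + r)/4 = -15/4 - r/4)
t(K, y) = 20
t(-63, A(8, v(-2))) - 1*(-4682) = 20 - 1*(-4682) = 20 + 4682 = 4702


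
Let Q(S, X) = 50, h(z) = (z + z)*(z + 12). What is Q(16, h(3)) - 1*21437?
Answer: -21387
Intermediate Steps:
h(z) = 2*z*(12 + z) (h(z) = (2*z)*(12 + z) = 2*z*(12 + z))
Q(16, h(3)) - 1*21437 = 50 - 1*21437 = 50 - 21437 = -21387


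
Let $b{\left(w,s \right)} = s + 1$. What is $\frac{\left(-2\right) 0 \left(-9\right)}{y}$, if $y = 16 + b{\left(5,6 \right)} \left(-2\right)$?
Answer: $0$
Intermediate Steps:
$b{\left(w,s \right)} = 1 + s$
$y = 2$ ($y = 16 + \left(1 + 6\right) \left(-2\right) = 16 + 7 \left(-2\right) = 16 - 14 = 2$)
$\frac{\left(-2\right) 0 \left(-9\right)}{y} = \frac{\left(-2\right) 0 \left(-9\right)}{2} = 0 \left(-9\right) \frac{1}{2} = 0 \cdot \frac{1}{2} = 0$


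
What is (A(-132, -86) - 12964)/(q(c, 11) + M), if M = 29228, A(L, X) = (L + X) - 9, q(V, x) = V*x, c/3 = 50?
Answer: -13191/30878 ≈ -0.42720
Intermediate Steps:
c = 150 (c = 3*50 = 150)
A(L, X) = -9 + L + X
(A(-132, -86) - 12964)/(q(c, 11) + M) = ((-9 - 132 - 86) - 12964)/(150*11 + 29228) = (-227 - 12964)/(1650 + 29228) = -13191/30878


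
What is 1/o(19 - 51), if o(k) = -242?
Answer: -1/242 ≈ -0.0041322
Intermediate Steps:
1/o(19 - 51) = 1/(-242) = -1/242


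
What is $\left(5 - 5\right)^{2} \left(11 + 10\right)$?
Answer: $0$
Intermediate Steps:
$\left(5 - 5\right)^{2} \left(11 + 10\right) = 0^{2} \cdot 21 = 0 \cdot 21 = 0$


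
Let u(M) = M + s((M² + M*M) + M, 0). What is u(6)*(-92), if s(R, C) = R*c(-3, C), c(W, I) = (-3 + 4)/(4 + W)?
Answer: -7728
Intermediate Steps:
c(W, I) = 1/(4 + W)
s(R, C) = R (s(R, C) = R/(4 - 3) = R/1 = R*1 = R)
u(M) = 2*M + 2*M² (u(M) = M + ((M² + M*M) + M) = M + ((M² + M²) + M) = M + (2*M² + M) = M + (M + 2*M²) = 2*M + 2*M²)
u(6)*(-92) = (2*6*(1 + 6))*(-92) = (2*6*7)*(-92) = 84*(-92) = -7728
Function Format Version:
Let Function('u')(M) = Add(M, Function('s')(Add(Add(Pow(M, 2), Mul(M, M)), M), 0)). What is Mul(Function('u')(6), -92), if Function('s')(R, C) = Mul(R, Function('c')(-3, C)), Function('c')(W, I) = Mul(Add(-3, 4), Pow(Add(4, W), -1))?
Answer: -7728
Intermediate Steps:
Function('c')(W, I) = Pow(Add(4, W), -1) (Function('c')(W, I) = Mul(1, Pow(Add(4, W), -1)) = Pow(Add(4, W), -1))
Function('s')(R, C) = R (Function('s')(R, C) = Mul(R, Pow(Add(4, -3), -1)) = Mul(R, Pow(1, -1)) = Mul(R, 1) = R)
Function('u')(M) = Add(Mul(2, M), Mul(2, Pow(M, 2))) (Function('u')(M) = Add(M, Add(Add(Pow(M, 2), Mul(M, M)), M)) = Add(M, Add(Add(Pow(M, 2), Pow(M, 2)), M)) = Add(M, Add(Mul(2, Pow(M, 2)), M)) = Add(M, Add(M, Mul(2, Pow(M, 2)))) = Add(Mul(2, M), Mul(2, Pow(M, 2))))
Mul(Function('u')(6), -92) = Mul(Mul(2, 6, Add(1, 6)), -92) = Mul(Mul(2, 6, 7), -92) = Mul(84, -92) = -7728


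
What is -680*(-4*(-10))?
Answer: -27200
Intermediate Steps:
-680*(-4*(-10)) = -680*40 = -136*200 = -27200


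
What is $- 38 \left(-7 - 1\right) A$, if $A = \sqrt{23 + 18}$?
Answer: $304 \sqrt{41} \approx 1946.6$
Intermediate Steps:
$A = \sqrt{41} \approx 6.4031$
$- 38 \left(-7 - 1\right) A = - 38 \left(-7 - 1\right) \sqrt{41} = \left(-38\right) \left(-8\right) \sqrt{41} = 304 \sqrt{41}$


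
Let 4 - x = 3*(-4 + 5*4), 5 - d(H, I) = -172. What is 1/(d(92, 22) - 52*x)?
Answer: 1/2465 ≈ 0.00040568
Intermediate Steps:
d(H, I) = 177 (d(H, I) = 5 - 1*(-172) = 5 + 172 = 177)
x = -44 (x = 4 - 3*(-4 + 5*4) = 4 - 3*(-4 + 20) = 4 - 3*16 = 4 - 1*48 = 4 - 48 = -44)
1/(d(92, 22) - 52*x) = 1/(177 - 52*(-44)) = 1/(177 + 2288) = 1/2465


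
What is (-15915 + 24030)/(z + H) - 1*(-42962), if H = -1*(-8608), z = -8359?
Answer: 3568551/83 ≈ 42995.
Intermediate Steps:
H = 8608
(-15915 + 24030)/(z + H) - 1*(-42962) = (-15915 + 24030)/(-8359 + 8608) - 1*(-42962) = 8115/249 + 42962 = 8115*(1/249) + 42962 = 2705/83 + 42962 = 3568551/83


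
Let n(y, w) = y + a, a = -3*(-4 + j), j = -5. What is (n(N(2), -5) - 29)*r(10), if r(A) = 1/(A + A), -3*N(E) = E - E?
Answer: -1/10 ≈ -0.10000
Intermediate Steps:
N(E) = 0 (N(E) = -(E - E)/3 = -1/3*0 = 0)
a = 27 (a = -3*(-4 - 5) = -3*(-9) = 27)
n(y, w) = 27 + y (n(y, w) = y + 27 = 27 + y)
r(A) = 1/(2*A)
(n(N(2), -5) - 29)*r(10) = ((27 + 0) - 29)*((1/2)/10) = (27 - 29)*((1/2)*(1/10)) = -2*1/20 = -1/10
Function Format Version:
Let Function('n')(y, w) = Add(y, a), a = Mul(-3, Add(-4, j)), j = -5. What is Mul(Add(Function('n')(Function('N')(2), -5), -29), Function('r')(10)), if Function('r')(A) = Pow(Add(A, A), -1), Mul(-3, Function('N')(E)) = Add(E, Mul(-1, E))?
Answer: Rational(-1, 10) ≈ -0.10000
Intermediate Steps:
Function('N')(E) = 0 (Function('N')(E) = Mul(Rational(-1, 3), Add(E, Mul(-1, E))) = Mul(Rational(-1, 3), 0) = 0)
a = 27 (a = Mul(-3, Add(-4, -5)) = Mul(-3, -9) = 27)
Function('n')(y, w) = Add(27, y) (Function('n')(y, w) = Add(y, 27) = Add(27, y))
Function('r')(A) = Mul(Rational(1, 2), Pow(A, -1)) (Function('r')(A) = Pow(Mul(2, A), -1) = Mul(Rational(1, 2), Pow(A, -1)))
Mul(Add(Function('n')(Function('N')(2), -5), -29), Function('r')(10)) = Mul(Add(Add(27, 0), -29), Mul(Rational(1, 2), Pow(10, -1))) = Mul(Add(27, -29), Mul(Rational(1, 2), Rational(1, 10))) = Mul(-2, Rational(1, 20)) = Rational(-1, 10)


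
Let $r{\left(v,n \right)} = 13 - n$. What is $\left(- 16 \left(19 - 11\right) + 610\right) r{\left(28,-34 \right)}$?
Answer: $22654$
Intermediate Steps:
$\left(- 16 \left(19 - 11\right) + 610\right) r{\left(28,-34 \right)} = \left(- 16 \left(19 - 11\right) + 610\right) \left(13 - -34\right) = \left(\left(-16\right) 8 + 610\right) \left(13 + 34\right) = \left(-128 + 610\right) 47 = 482 \cdot 47 = 22654$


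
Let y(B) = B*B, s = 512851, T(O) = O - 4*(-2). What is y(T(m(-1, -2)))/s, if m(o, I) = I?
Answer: 36/512851 ≈ 7.0196e-5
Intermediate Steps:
T(O) = 8 + O (T(O) = O + 8 = 8 + O)
y(B) = B²
y(T(m(-1, -2)))/s = (8 - 2)²/512851 = 6²*(1/512851) = 36*(1/512851) = 36/512851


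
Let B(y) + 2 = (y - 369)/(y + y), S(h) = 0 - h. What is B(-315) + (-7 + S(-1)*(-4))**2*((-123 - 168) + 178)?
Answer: -478587/35 ≈ -13674.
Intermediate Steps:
S(h) = -h
B(y) = -2 + (-369 + y)/(2*y) (B(y) = -2 + (y - 369)/(y + y) = -2 + (-369 + y)/((2*y)) = -2 + (-369 + y)*(1/(2*y)) = -2 + (-369 + y)/(2*y))
B(-315) + (-7 + S(-1)*(-4))**2*((-123 - 168) + 178) = (3/2)*(-123 - 1*(-315))/(-315) + (-7 - 1*(-1)*(-4))**2*((-123 - 168) + 178) = (3/2)*(-1/315)*(-123 + 315) + (-7 + 1*(-4))**2*(-291 + 178) = (3/2)*(-1/315)*192 + (-7 - 4)**2*(-113) = -32/35 + (-11)**2*(-113) = -32/35 + 121*(-113) = -32/35 - 13673 = -478587/35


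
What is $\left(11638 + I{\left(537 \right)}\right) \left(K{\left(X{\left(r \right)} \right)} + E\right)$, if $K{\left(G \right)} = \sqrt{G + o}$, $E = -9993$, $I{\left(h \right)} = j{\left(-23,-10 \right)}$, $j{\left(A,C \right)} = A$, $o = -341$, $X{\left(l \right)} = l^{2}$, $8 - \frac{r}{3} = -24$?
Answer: $-116068695 + 58075 \sqrt{355} \approx -1.1497 \cdot 10^{8}$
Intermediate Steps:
$r = 96$ ($r = 24 - -72 = 24 + 72 = 96$)
$I{\left(h \right)} = -23$
$K{\left(G \right)} = \sqrt{-341 + G}$ ($K{\left(G \right)} = \sqrt{G - 341} = \sqrt{-341 + G}$)
$\left(11638 + I{\left(537 \right)}\right) \left(K{\left(X{\left(r \right)} \right)} + E\right) = \left(11638 - 23\right) \left(\sqrt{-341 + 96^{2}} - 9993\right) = 11615 \left(\sqrt{-341 + 9216} - 9993\right) = 11615 \left(\sqrt{8875} - 9993\right) = 11615 \left(5 \sqrt{355} - 9993\right) = 11615 \left(-9993 + 5 \sqrt{355}\right) = -116068695 + 58075 \sqrt{355}$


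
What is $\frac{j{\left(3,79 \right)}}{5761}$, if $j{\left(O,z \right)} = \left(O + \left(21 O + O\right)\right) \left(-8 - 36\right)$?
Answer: $- \frac{3036}{5761} \approx -0.52699$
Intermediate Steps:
$j{\left(O,z \right)} = - 1012 O$ ($j{\left(O,z \right)} = \left(O + 22 O\right) \left(-44\right) = 23 O \left(-44\right) = - 1012 O$)
$\frac{j{\left(3,79 \right)}}{5761} = \frac{\left(-1012\right) 3}{5761} = \left(-3036\right) \frac{1}{5761} = - \frac{3036}{5761}$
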